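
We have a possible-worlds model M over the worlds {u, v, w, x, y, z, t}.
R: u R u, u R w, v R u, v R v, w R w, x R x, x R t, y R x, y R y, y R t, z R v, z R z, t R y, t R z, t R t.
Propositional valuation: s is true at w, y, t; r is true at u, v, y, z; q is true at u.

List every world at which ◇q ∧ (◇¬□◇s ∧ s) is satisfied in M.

Let φ = ◇q ∧ (◇¬□◇s ∧ s). Evaluate φ at each world:
  u (successors {u, w}): φ is false.
  v (successors {u, v}): φ is false.
  w (successors {w}): φ is false.
  x (successors {x, t}): φ is false.
  y (successors {x, y, t}): φ is false.
  z (successors {v, z}): φ is false.
  t (successors {y, z, t}): φ is false.
For instance, at z:
  At z: ◇q is false, ◇¬□◇s ∧ s is false, so ◇q ∧ (◇¬□◇s ∧ s) is false.
    At z: ◇q requires q at some successor in {v, z}.
      At v: q is false.
      At z: q is false.
    So ◇q is false at z.
    At z: ◇¬□◇s is true, s is false, so ◇¬□◇s ∧ s is false.
      At z: ◇¬□◇s requires ¬□◇s at some successor in {v, z}.
        ¬□◇s holds at v, so ◇¬□◇s is true at z.
Satisfying worlds: none.

none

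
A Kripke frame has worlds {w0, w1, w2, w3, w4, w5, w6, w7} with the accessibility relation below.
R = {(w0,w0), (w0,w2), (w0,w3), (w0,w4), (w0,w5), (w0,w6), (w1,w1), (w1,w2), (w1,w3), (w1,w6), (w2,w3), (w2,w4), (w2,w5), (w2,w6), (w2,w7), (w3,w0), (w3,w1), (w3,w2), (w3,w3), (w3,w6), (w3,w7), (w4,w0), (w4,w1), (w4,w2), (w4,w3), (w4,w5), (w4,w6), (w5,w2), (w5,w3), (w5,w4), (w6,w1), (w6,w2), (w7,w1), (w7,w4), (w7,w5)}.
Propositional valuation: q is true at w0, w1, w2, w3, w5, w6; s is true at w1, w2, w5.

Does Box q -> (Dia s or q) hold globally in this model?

Yes

Recall that Box ψ holds at a world iff ψ holds at every accessible world, and Dia ψ holds iff ψ holds at some accessible world.
Let φ = Box q -> (Dia s or q). Evaluate φ at each world:
  w0 (successors {w0, w2, w3, w4, w5, w6}): φ is true.
  w1 (successors {w1, w2, w3, w6}): φ is true.
  w2 (successors {w3, w4, w5, w6, w7}): φ is true.
  w3 (successors {w0, w1, w2, w3, w6, w7}): φ is true.
  w4 (successors {w0, w1, w2, w3, w5, w6}): φ is true.
  w5 (successors {w2, w3, w4}): φ is true.
  w6 (successors {w1, w2}): φ is true.
  w7 (successors {w1, w4, w5}): φ is true.
For instance, at w4:
  At w4: Box q is true, Dia s or q is true, so Box q -> (Dia s or q) is true.
    At w4: Box q requires q at every successor {w0, w1, w2, w3, w5, w6}.
      At w0: q is true.
      At w1: q is true.
      At w2: q is true.
      At w3: q is true.
      At w5: q is true.
      At w6: q is true.
    So Box q is true at w4.
    At w4: Dia s is true, q is false, so Dia s or q is true.
      At w4: Dia s requires s at some successor in {w0, w1, w2, w3, w5, w6}.
        s holds at w1, so Dia s is true at w4.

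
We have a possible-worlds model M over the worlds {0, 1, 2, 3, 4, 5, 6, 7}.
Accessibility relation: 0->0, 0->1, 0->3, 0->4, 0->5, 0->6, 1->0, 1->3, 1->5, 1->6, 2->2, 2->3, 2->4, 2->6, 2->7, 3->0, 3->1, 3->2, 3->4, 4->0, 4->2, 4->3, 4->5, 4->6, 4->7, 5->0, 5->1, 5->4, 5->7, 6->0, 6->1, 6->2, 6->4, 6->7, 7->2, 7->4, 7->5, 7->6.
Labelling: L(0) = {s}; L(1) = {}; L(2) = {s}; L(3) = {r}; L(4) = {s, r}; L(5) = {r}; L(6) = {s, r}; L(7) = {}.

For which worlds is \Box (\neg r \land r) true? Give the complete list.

Let φ = \Box (\neg r \land r). Evaluate φ at each world:
  0 (successors {0, 1, 3, 4, 5, 6}): φ is false.
  1 (successors {0, 3, 5, 6}): φ is false.
  2 (successors {2, 3, 4, 6, 7}): φ is false.
  3 (successors {0, 1, 2, 4}): φ is false.
  4 (successors {0, 2, 3, 5, 6, 7}): φ is false.
  5 (successors {0, 1, 4, 7}): φ is false.
  6 (successors {0, 1, 2, 4, 7}): φ is false.
  7 (successors {2, 4, 5, 6}): φ is false.
For instance, at 6:
  At 6: \Box (\neg r \land r) requires \neg r \land r at every successor {0, 1, 2, 4, 7}.
    \neg r \land r fails at 0, so \Box (\neg r \land r) is false at 6.
Satisfying worlds: none.

none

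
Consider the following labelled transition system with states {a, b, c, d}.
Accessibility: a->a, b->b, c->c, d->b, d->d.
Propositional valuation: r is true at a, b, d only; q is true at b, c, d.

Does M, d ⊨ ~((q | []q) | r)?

At d: (q | []q) | r is true, so ~((q | []q) | r) is false.
  At d: q | []q is true, r is true, so (q | []q) | r is true.
    At d: q is true, []q is true, so q | []q is true.
      At d: []q requires q at every successor {b, d}.
        At b: q is true.
        At d: q is true.
      So []q is true at d.

No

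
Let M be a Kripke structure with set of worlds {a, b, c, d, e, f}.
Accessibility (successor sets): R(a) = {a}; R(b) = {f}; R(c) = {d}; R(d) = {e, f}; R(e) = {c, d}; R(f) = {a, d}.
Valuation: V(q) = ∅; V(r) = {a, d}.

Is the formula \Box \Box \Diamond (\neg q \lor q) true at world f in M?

Yes

Recall that \Box ψ holds at a world iff ψ holds at every accessible world, and \Diamond ψ holds iff ψ holds at some accessible world.
At f: \Box \Box \Diamond (\neg q \lor q) requires \Box \Diamond (\neg q \lor q) at every successor {a, d}.
    At a: \Box \Diamond (\neg q \lor q) requires \Diamond (\neg q \lor q) at every successor {a}.
      At a: \Diamond (\neg q \lor q) is true.
    So \Box \Diamond (\neg q \lor q) is true at a.
    At d: \Box \Diamond (\neg q \lor q) requires \Diamond (\neg q \lor q) at every successor {e, f}.
      At e: \Diamond (\neg q \lor q) is true.
      At f: \Diamond (\neg q \lor q) is true.
    So \Box \Diamond (\neg q \lor q) is true at d.
So \Box \Box \Diamond (\neg q \lor q) is true at f.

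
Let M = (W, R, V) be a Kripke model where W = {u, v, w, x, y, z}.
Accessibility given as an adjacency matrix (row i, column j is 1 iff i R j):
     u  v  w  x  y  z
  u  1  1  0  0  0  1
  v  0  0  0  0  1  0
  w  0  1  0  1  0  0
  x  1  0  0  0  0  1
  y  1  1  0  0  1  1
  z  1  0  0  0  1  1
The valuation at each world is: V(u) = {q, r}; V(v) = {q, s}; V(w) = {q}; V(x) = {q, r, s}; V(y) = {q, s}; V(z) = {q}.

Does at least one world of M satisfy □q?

Yes

Let φ = □q. Evaluate φ at each world:
  u (successors {u, v, z}): φ is true.
  v (successors {y}): φ is true.
  w (successors {v, x}): φ is true.
  x (successors {u, z}): φ is true.
  y (successors {u, v, y, z}): φ is true.
  z (successors {u, y, z}): φ is true.
Detail at u (witness):
  At u: □q requires q at every successor {u, v, z}.
    At u: q is true.
    At v: q is true.
    At z: q is true.
  So □q is true at u.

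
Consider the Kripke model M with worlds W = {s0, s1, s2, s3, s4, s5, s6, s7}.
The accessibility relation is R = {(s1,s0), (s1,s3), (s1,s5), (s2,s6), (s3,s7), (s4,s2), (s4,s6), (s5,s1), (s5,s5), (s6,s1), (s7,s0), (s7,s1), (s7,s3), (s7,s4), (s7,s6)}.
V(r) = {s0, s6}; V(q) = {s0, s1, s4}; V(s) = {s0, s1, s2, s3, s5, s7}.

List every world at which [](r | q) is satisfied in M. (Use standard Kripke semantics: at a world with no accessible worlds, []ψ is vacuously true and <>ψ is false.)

Let φ = [](r | q). Evaluate φ at each world:
  s0 (successors ∅): φ is true.
  s1 (successors {s0, s3, s5}): φ is false.
  s2 (successors {s6}): φ is true.
  s3 (successors {s7}): φ is false.
  s4 (successors {s2, s6}): φ is false.
  s5 (successors {s1, s5}): φ is false.
  s6 (successors {s1}): φ is true.
  s7 (successors {s0, s1, s3, s4, s6}): φ is false.
For instance, at s3:
  At s3: [](r | q) requires r | q at every successor {s7}.
    r | q fails at s7, so [](r | q) is false at s3.
Satisfying worlds: {s0, s2, s6}

s0, s2, s6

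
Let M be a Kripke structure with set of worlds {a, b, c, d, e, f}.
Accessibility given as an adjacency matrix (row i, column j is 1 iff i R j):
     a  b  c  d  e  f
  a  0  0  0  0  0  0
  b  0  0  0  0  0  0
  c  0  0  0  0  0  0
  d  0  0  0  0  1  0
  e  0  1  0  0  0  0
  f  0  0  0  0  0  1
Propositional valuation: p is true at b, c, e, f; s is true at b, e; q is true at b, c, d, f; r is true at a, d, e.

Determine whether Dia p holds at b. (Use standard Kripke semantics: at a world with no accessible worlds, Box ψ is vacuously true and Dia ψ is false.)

Recall that Dia ψ holds at a world iff ψ holds at some accessible world.
At b: no accessible worlds, so Dia p is false.

No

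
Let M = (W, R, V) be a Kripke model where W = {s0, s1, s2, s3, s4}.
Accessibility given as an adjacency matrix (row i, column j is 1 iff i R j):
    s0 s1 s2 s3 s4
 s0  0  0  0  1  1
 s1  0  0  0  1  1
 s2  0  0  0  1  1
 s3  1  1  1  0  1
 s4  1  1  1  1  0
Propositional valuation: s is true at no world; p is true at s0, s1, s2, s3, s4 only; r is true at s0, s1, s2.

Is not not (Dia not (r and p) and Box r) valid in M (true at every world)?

Recall that Box ψ holds at a world iff ψ holds at every accessible world, and Dia ψ holds iff ψ holds at some accessible world.
Let φ = not not (Dia not (r and p) and Box r). Evaluate φ at each world:
  s0 (successors {s3, s4}): φ is false.
  s1 (successors {s3, s4}): φ is false.
  s2 (successors {s3, s4}): φ is false.
  s3 (successors {s0, s1, s2, s4}): φ is false.
  s4 (successors {s0, s1, s2, s3}): φ is false.
Detail at s0 (counterexample):
  At s0: not (Dia not (r and p) and Box r) is true, so not not (Dia not (r and p) and Box r) is false.
    At s0: Dia not (r and p) and Box r is false, so not (Dia not (r and p) and Box r) is true.
      At s0: Dia not (r and p) is true, Box r is false, so Dia not (r and p) and Box r is false.

No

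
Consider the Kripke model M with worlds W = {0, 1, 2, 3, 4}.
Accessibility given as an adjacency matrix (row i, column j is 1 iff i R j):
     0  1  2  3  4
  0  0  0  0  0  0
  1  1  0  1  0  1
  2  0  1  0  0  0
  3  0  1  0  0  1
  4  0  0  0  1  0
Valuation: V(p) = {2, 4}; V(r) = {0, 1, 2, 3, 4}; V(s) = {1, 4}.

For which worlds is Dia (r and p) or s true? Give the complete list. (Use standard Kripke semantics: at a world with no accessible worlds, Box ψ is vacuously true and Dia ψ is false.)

Let φ = Dia (r and p) or s. Evaluate φ at each world:
  0 (successors ∅): φ is false.
  1 (successors {0, 2, 4}): φ is true.
  2 (successors {1}): φ is false.
  3 (successors {1, 4}): φ is true.
  4 (successors {3}): φ is true.
For instance, at 4:
  At 4: Dia (r and p) is false, s is true, so Dia (r and p) or s is true.
    At 4: Dia (r and p) requires r and p at some successor in {3}.
      At 3: r and p is false.
    So Dia (r and p) is false at 4.
Satisfying worlds: {1, 3, 4}

1, 3, 4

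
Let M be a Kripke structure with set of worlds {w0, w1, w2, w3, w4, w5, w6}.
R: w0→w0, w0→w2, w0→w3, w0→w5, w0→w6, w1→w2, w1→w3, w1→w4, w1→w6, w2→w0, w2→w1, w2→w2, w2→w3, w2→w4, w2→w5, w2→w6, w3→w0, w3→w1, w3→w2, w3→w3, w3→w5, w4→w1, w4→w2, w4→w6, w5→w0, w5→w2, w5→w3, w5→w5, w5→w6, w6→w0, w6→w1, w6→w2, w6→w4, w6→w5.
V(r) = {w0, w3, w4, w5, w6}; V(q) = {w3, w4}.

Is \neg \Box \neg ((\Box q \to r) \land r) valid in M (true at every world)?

Let φ = \neg \Box \neg ((\Box q \to r) \land r). Evaluate φ at each world:
  w0 (successors {w0, w2, w3, w5, w6}): φ is true.
  w1 (successors {w2, w3, w4, w6}): φ is true.
  w2 (successors {w0, w1, w2, w3, w4, w5, w6}): φ is true.
  w3 (successors {w0, w1, w2, w3, w5}): φ is true.
  w4 (successors {w1, w2, w6}): φ is true.
  w5 (successors {w0, w2, w3, w5, w6}): φ is true.
  w6 (successors {w0, w1, w2, w4, w5}): φ is true.
For instance, at w3:
  At w3: \Box \neg ((\Box q \to r) \land r) is false, so \neg \Box \neg ((\Box q \to r) \land r) is true.
    At w3: \Box \neg ((\Box q \to r) \land r) requires \neg ((\Box q \to r) \land r) at every successor {w0, w1, w2, w3, w5}.
      \neg ((\Box q \to r) \land r) fails at w0, so \Box \neg ((\Box q \to r) \land r) is false at w3.

Yes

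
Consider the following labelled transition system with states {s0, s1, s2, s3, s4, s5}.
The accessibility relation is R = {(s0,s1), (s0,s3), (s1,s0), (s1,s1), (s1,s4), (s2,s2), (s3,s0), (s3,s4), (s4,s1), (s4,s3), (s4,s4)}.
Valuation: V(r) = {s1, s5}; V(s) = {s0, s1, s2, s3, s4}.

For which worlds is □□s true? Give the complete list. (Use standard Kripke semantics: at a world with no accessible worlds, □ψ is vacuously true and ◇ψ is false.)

s0, s1, s2, s3, s4, s5

Recall that □ψ holds at a world iff ψ holds at every accessible world, and ◇ψ holds iff ψ holds at some accessible world.
Let φ = □□s. Evaluate φ at each world:
  s0 (successors {s1, s3}): φ is true.
  s1 (successors {s0, s1, s4}): φ is true.
  s2 (successors {s2}): φ is true.
  s3 (successors {s0, s4}): φ is true.
  s4 (successors {s1, s3, s4}): φ is true.
  s5 (successors ∅): φ is true.
For instance, at s3:
  At s3: □□s requires □s at every successor {s0, s4}.
      At s0: □s requires s at every successor {s1, s3}.
        At s1: s is true.
        At s3: s is true.
      So □s is true at s0.
      At s4: □s requires s at every successor {s1, s3, s4}.
        At s1: s is true.
        At s3: s is true.
        At s4: s is true.
      So □s is true at s4.
  So □□s is true at s3.
Satisfying worlds: {s0, s1, s2, s3, s4, s5}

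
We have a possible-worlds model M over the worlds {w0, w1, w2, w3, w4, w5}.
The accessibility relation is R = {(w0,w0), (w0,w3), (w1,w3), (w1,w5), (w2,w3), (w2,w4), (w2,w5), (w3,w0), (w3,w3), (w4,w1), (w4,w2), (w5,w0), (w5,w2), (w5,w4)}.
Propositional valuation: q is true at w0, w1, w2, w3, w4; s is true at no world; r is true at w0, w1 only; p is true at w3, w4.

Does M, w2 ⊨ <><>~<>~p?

No

At w2: <><>~<>~p requires <>~<>~p at some successor in {w3, w4, w5}.
  At w3: <>~<>~p is false.
  At w4: <>~<>~p is false.
  At w5: <>~<>~p is false.
So <><>~<>~p is false at w2.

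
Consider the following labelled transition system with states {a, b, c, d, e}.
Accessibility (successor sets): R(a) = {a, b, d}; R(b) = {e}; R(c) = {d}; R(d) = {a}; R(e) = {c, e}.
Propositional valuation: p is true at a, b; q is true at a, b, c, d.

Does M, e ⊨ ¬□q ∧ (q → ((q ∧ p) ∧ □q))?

Yes

At e: ¬□q is true, q → ((q ∧ p) ∧ □q) is true, so ¬□q ∧ (q → ((q ∧ p) ∧ □q)) is true.
  At e: □q is false, so ¬□q is true.
    At e: □q requires q at every successor {c, e}.
      q fails at e, so □q is false at e.
  At e: q is false, (q ∧ p) ∧ □q is false, so q → ((q ∧ p) ∧ □q) is true.
    At e: q ∧ p is false, □q is false, so (q ∧ p) ∧ □q is false.
      At e: □q requires q at every successor {c, e}.
        q fails at e, so □q is false at e.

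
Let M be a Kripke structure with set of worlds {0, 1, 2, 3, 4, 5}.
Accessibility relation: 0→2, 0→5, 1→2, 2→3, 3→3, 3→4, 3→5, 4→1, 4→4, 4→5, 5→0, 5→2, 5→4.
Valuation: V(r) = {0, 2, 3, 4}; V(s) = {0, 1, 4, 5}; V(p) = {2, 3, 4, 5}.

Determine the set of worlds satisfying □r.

Let φ = □r. Evaluate φ at each world:
  0 (successors {2, 5}): φ is false.
  1 (successors {2}): φ is true.
  2 (successors {3}): φ is true.
  3 (successors {3, 4, 5}): φ is false.
  4 (successors {1, 4, 5}): φ is false.
  5 (successors {0, 2, 4}): φ is true.
For instance, at 5:
  At 5: □r requires r at every successor {0, 2, 4}.
    At 0: r is true.
    At 2: r is true.
    At 4: r is true.
  So □r is true at 5.
Satisfying worlds: {1, 2, 5}

1, 2, 5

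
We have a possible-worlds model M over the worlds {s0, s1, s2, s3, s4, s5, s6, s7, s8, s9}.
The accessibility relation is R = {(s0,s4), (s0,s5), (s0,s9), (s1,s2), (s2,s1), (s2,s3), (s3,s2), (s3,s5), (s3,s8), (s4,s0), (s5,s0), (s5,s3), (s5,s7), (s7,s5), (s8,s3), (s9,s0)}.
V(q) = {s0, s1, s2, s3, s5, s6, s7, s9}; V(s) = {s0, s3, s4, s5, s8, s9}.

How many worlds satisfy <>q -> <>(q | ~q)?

10

Recall that <>ψ holds at a world iff ψ holds at some accessible world.
Let φ = <>q -> <>(q | ~q). Evaluate φ at each world:
  s0 (successors {s4, s5, s9}): φ is true.
  s1 (successors {s2}): φ is true.
  s2 (successors {s1, s3}): φ is true.
  s3 (successors {s2, s5, s8}): φ is true.
  s4 (successors {s0}): φ is true.
  s5 (successors {s0, s3, s7}): φ is true.
  s6 (successors ∅): φ is true.
  s7 (successors {s5}): φ is true.
  s8 (successors {s3}): φ is true.
  s9 (successors {s0}): φ is true.
For instance, at s5:
  At s5: <>q is true, <>(q | ~q) is true, so <>q -> <>(q | ~q) is true.
    At s5: <>q requires q at some successor in {s0, s3, s7}.
      q holds at s0, so <>q is true at s5.
    At s5: <>(q | ~q) requires q | ~q at some successor in {s0, s3, s7}.
      q | ~q holds at s0, so <>(q | ~q) is true at s5.
Satisfying worlds: {s0, s1, s2, s3, s4, s5, s6, s7, s8, s9}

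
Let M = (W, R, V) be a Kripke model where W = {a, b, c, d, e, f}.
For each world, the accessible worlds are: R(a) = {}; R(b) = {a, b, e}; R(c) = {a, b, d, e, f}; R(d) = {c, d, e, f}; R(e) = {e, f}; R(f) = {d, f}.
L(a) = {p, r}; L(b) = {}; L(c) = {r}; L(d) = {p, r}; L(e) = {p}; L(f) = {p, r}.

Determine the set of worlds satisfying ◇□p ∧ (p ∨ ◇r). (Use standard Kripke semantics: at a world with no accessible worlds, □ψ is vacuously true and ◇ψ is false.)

Let φ = ◇□p ∧ (p ∨ ◇r). Evaluate φ at each world:
  a (successors ∅): φ is false.
  b (successors {a, b, e}): φ is true.
  c (successors {a, b, d, e, f}): φ is true.
  d (successors {c, d, e, f}): φ is true.
  e (successors {e, f}): φ is true.
  f (successors {d, f}): φ is true.
For instance, at b:
  At b: ◇□p is true, p ∨ ◇r is true, so ◇□p ∧ (p ∨ ◇r) is true.
    At b: ◇□p requires □p at some successor in {a, b, e}.
      □p holds at a, so ◇□p is true at b.
    At b: p is false, ◇r is true, so p ∨ ◇r is true.
      At b: ◇r requires r at some successor in {a, b, e}.
        r holds at a, so ◇r is true at b.
Satisfying worlds: {b, c, d, e, f}

b, c, d, e, f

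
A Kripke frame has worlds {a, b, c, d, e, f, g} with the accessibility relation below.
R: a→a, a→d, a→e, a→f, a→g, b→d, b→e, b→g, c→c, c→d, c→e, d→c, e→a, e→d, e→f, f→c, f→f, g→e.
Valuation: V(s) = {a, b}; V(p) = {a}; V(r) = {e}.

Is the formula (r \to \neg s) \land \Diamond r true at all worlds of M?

No

Let φ = (r \to \neg s) \land \Diamond r. Evaluate φ at each world:
  a (successors {a, d, e, f, g}): φ is true.
  b (successors {d, e, g}): φ is true.
  c (successors {c, d, e}): φ is true.
  d (successors {c}): φ is false.
  e (successors {a, d, f}): φ is false.
  f (successors {c, f}): φ is false.
  g (successors {e}): φ is true.
Detail at d (counterexample):
  At d: r \to \neg s is true, \Diamond r is false, so (r \to \neg s) \land \Diamond r is false.
    At d: \Diamond r requires r at some successor in {c}.
      At c: r is false.
    So \Diamond r is false at d.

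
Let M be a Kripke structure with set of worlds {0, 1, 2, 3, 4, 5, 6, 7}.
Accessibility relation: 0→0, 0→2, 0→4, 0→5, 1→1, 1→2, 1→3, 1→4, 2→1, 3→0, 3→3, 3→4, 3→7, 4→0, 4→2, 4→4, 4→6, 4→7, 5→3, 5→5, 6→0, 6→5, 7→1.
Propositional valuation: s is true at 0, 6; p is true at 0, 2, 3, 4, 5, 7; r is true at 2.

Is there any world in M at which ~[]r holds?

Recall that []ψ holds at a world iff ψ holds at every accessible world, and <>ψ holds iff ψ holds at some accessible world.
Let φ = ~[]r. Evaluate φ at each world:
  0 (successors {0, 2, 4, 5}): φ is true.
  1 (successors {1, 2, 3, 4}): φ is true.
  2 (successors {1}): φ is true.
  3 (successors {0, 3, 4, 7}): φ is true.
  4 (successors {0, 2, 4, 6, 7}): φ is true.
  5 (successors {3, 5}): φ is true.
  6 (successors {0, 5}): φ is true.
  7 (successors {1}): φ is true.
Detail at 0 (witness):
  At 0: []r is false, so ~[]r is true.
    At 0: []r requires r at every successor {0, 2, 4, 5}.
      r fails at 0, so []r is false at 0.

Yes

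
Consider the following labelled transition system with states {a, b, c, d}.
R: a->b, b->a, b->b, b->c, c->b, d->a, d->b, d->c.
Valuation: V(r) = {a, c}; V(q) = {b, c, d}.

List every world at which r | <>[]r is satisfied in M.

a, c

Recall that []ψ holds at a world iff ψ holds at every accessible world, and <>ψ holds iff ψ holds at some accessible world.
Let φ = r | <>[]r. Evaluate φ at each world:
  a (successors {b}): φ is true.
  b (successors {a, b, c}): φ is false.
  c (successors {b}): φ is true.
  d (successors {a, b, c}): φ is false.
For instance, at a:
  At a: r is true, <>[]r is false, so r | <>[]r is true.
    At a: <>[]r requires []r at some successor in {b}.
      At b: []r is false.
    So <>[]r is false at a.
Satisfying worlds: {a, c}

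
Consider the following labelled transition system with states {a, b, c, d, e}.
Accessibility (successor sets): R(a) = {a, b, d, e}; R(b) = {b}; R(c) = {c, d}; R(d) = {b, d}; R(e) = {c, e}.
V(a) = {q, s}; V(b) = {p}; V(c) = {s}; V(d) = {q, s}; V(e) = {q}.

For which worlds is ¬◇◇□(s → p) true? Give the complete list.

e

Let φ = ¬◇◇□(s → p). Evaluate φ at each world:
  a (successors {a, b, d, e}): φ is false.
  b (successors {b}): φ is false.
  c (successors {c, d}): φ is false.
  d (successors {b, d}): φ is false.
  e (successors {c, e}): φ is true.
For instance, at e:
  At e: ◇◇□(s → p) is false, so ¬◇◇□(s → p) is true.
    At e: ◇◇□(s → p) requires ◇□(s → p) at some successor in {c, e}.
      At c: ◇□(s → p) is false.
      At e: ◇□(s → p) is false.
    So ◇◇□(s → p) is false at e.
Satisfying worlds: {e}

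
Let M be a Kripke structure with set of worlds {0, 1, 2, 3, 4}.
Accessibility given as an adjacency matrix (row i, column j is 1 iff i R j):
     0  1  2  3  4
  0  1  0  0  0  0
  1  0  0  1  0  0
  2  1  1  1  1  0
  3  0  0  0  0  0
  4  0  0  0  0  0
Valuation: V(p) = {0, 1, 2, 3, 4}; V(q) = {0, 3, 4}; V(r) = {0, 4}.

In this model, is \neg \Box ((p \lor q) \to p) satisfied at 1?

No

Recall that \Box ψ holds at a world iff ψ holds at every accessible world, and \Diamond ψ holds iff ψ holds at some accessible world.
At 1: \Box ((p \lor q) \to p) is true, so \neg \Box ((p \lor q) \to p) is false.
  At 1: \Box ((p \lor q) \to p) requires (p \lor q) \to p at every successor {2}.
    At 2: (p \lor q) \to p is true.
  So \Box ((p \lor q) \to p) is true at 1.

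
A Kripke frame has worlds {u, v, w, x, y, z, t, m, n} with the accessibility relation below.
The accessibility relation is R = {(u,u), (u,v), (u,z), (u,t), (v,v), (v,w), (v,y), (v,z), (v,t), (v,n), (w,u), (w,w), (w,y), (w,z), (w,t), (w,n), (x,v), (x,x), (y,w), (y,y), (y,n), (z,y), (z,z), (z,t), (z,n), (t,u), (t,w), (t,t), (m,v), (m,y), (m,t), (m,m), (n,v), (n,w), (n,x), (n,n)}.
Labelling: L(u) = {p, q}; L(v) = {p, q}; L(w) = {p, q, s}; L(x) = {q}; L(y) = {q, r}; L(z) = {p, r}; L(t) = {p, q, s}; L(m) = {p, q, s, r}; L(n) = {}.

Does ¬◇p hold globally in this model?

No

Let φ = ¬◇p. Evaluate φ at each world:
  u (successors {u, v, z, t}): φ is false.
  v (successors {v, w, y, z, t, n}): φ is false.
  w (successors {u, w, y, z, t, n}): φ is false.
  x (successors {v, x}): φ is false.
  y (successors {w, y, n}): φ is false.
  z (successors {y, z, t, n}): φ is false.
  t (successors {u, w, t}): φ is false.
  m (successors {v, y, t, m}): φ is false.
  n (successors {v, w, x, n}): φ is false.
Detail at u (counterexample):
  At u: ◇p is true, so ¬◇p is false.
    At u: ◇p requires p at some successor in {u, v, z, t}.
      p holds at u, so ◇p is true at u.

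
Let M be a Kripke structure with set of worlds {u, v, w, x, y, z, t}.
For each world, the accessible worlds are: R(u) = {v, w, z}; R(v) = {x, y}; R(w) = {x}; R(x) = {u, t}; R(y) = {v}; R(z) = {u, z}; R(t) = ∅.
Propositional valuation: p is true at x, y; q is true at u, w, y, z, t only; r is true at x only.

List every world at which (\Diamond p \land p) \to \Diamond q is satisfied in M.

Let φ = (\Diamond p \land p) \to \Diamond q. Evaluate φ at each world:
  u (successors {v, w, z}): φ is true.
  v (successors {x, y}): φ is true.
  w (successors {x}): φ is true.
  x (successors {u, t}): φ is true.
  y (successors {v}): φ is true.
  z (successors {u, z}): φ is true.
  t (successors ∅): φ is true.
For instance, at y:
  At y: \Diamond p \land p is false, \Diamond q is false, so (\Diamond p \land p) \to \Diamond q is true.
    At y: \Diamond p is false, p is true, so \Diamond p \land p is false.
      At y: \Diamond p requires p at some successor in {v}.
        At v: p is false.
      So \Diamond p is false at y.
    At y: \Diamond q requires q at some successor in {v}.
      At v: q is false.
    So \Diamond q is false at y.
Satisfying worlds: {u, v, w, x, y, z, t}

u, v, w, x, y, z, t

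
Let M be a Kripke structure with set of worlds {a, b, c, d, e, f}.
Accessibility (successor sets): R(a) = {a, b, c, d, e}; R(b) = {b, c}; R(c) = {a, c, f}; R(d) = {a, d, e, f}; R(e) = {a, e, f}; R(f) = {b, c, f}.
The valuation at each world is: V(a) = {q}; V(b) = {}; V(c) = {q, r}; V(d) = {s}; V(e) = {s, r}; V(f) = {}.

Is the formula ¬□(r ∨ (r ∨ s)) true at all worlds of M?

Recall that □ψ holds at a world iff ψ holds at every accessible world, and ◇ψ holds iff ψ holds at some accessible world.
Let φ = ¬□(r ∨ (r ∨ s)). Evaluate φ at each world:
  a (successors {a, b, c, d, e}): φ is true.
  b (successors {b, c}): φ is true.
  c (successors {a, c, f}): φ is true.
  d (successors {a, d, e, f}): φ is true.
  e (successors {a, e, f}): φ is true.
  f (successors {b, c, f}): φ is true.
For instance, at e:
  At e: □(r ∨ (r ∨ s)) is false, so ¬□(r ∨ (r ∨ s)) is true.
    At e: □(r ∨ (r ∨ s)) requires r ∨ (r ∨ s) at every successor {a, e, f}.
      r ∨ (r ∨ s) fails at a, so □(r ∨ (r ∨ s)) is false at e.

Yes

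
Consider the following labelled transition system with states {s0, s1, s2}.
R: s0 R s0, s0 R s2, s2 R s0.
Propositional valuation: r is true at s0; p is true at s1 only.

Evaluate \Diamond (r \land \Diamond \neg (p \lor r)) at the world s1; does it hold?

Recall that \Diamond ψ holds at a world iff ψ holds at some accessible world.
At s1: no accessible worlds, so \Diamond (r \land \Diamond \neg (p \lor r)) is false.

No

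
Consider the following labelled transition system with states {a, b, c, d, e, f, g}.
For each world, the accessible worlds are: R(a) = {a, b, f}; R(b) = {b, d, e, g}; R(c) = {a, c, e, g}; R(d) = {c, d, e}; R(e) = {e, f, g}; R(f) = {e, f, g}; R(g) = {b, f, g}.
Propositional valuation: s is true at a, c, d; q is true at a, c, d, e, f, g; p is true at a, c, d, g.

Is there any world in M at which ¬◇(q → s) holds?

Yes

Let φ = ¬◇(q → s). Evaluate φ at each world:
  a (successors {a, b, f}): φ is false.
  b (successors {b, d, e, g}): φ is false.
  c (successors {a, c, e, g}): φ is false.
  d (successors {c, d, e}): φ is false.
  e (successors {e, f, g}): φ is true.
  f (successors {e, f, g}): φ is true.
  g (successors {b, f, g}): φ is false.
Detail at e (witness):
  At e: ◇(q → s) is false, so ¬◇(q → s) is true.
    At e: ◇(q → s) requires q → s at some successor in {e, f, g}.
      At e: q → s is false.
      At f: q → s is false.
      At g: q → s is false.
    So ◇(q → s) is false at e.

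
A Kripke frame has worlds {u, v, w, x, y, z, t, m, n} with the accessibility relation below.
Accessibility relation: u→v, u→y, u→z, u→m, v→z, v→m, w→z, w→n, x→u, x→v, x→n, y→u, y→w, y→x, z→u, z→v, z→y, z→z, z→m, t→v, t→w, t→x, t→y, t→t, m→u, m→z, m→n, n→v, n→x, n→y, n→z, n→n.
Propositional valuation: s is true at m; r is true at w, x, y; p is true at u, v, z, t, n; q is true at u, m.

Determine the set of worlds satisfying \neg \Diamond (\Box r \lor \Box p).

Let φ = \neg \Diamond (\Box r \lor \Box p). Evaluate φ at each world:
  u (successors {v, y, z, m}): φ is false.
  v (successors {z, m}): φ is false.
  w (successors {z, n}): φ is true.
  x (successors {u, v, n}): φ is true.
  y (successors {u, w, x}): φ is false.
  z (successors {u, v, y, z, m}): φ is false.
  t (successors {v, w, x, y, t}): φ is false.
  m (successors {u, z, n}): φ is true.
  n (successors {v, x, y, z, n}): φ is false.
For instance, at z:
  At z: \Diamond (\Box r \lor \Box p) is true, so \neg \Diamond (\Box r \lor \Box p) is false.
    At z: \Diamond (\Box r \lor \Box p) requires \Box r \lor \Box p at some successor in {u, v, y, z, m}.
      \Box r \lor \Box p holds at m, so \Diamond (\Box r \lor \Box p) is true at z.
Satisfying worlds: {w, x, m}

w, x, m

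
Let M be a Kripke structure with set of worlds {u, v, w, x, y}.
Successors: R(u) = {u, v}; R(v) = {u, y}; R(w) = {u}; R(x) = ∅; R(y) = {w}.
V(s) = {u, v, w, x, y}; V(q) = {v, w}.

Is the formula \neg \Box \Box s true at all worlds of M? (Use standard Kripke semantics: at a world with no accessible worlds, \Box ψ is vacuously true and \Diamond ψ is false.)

No

Recall that \Box ψ holds at a world iff ψ holds at every accessible world, and \Diamond ψ holds iff ψ holds at some accessible world.
Let φ = \neg \Box \Box s. Evaluate φ at each world:
  u (successors {u, v}): φ is false.
  v (successors {u, y}): φ is false.
  w (successors {u}): φ is false.
  x (successors ∅): φ is false.
  y (successors {w}): φ is false.
Detail at u (counterexample):
  At u: \Box \Box s is true, so \neg \Box \Box s is false.
    At u: \Box \Box s requires \Box s at every successor {u, v}.
      At u: \Box s is true.
      At v: \Box s is true.
    So \Box \Box s is true at u.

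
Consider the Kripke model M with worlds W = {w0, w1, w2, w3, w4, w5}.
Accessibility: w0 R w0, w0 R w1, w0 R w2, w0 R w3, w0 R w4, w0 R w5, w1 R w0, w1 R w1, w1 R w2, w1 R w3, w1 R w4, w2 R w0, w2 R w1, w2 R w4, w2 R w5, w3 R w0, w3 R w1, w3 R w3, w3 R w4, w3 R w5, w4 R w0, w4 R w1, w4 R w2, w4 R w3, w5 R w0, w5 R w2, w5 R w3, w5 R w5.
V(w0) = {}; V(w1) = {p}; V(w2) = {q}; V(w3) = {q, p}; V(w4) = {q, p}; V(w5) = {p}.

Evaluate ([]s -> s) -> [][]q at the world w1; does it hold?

At w1: []s -> s is true, [][]q is false, so ([]s -> s) -> [][]q is false.
  At w1: []s is false, s is false, so []s -> s is true.
    At w1: []s requires s at every successor {w0, w1, w2, w3, w4}.
      s fails at w0, so []s is false at w1.
  At w1: [][]q requires []q at every successor {w0, w1, w2, w3, w4}.
    []q fails at w0, so [][]q is false at w1.
      At w0: []q requires q at every successor {w0, w1, w2, w3, w4, w5}.
        q fails at w0, so []q is false at w0.

No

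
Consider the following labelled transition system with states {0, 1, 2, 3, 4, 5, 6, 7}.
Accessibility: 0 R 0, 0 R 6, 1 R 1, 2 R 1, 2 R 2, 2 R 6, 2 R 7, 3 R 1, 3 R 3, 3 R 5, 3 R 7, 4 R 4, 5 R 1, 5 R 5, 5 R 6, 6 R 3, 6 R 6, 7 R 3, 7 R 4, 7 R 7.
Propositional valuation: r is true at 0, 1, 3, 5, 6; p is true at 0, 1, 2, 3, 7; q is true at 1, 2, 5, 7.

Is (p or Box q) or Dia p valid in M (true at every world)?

Let φ = (p or Box q) or Dia p. Evaluate φ at each world:
  0 (successors {0, 6}): φ is true.
  1 (successors {1}): φ is true.
  2 (successors {1, 2, 6, 7}): φ is true.
  3 (successors {1, 3, 5, 7}): φ is true.
  4 (successors {4}): φ is false.
  5 (successors {1, 5, 6}): φ is true.
  6 (successors {3, 6}): φ is true.
  7 (successors {3, 4, 7}): φ is true.
Detail at 4 (counterexample):
  At 4: p or Box q is false, Dia p is false, so (p or Box q) or Dia p is false.
    At 4: p is false, Box q is false, so p or Box q is false.
      At 4: Box q requires q at every successor {4}.
        q fails at 4, so Box q is false at 4.
    At 4: Dia p requires p at some successor in {4}.
      At 4: p is false.
    So Dia p is false at 4.

No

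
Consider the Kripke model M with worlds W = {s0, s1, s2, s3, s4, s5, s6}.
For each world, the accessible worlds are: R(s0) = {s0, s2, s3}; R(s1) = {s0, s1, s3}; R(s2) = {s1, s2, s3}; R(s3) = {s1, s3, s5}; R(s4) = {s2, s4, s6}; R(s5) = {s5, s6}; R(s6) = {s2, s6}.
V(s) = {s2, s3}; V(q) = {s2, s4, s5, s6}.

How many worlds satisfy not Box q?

4

Recall that Box ψ holds at a world iff ψ holds at every accessible world, and Dia ψ holds iff ψ holds at some accessible world.
Let φ = not Box q. Evaluate φ at each world:
  s0 (successors {s0, s2, s3}): φ is true.
  s1 (successors {s0, s1, s3}): φ is true.
  s2 (successors {s1, s2, s3}): φ is true.
  s3 (successors {s1, s3, s5}): φ is true.
  s4 (successors {s2, s4, s6}): φ is false.
  s5 (successors {s5, s6}): φ is false.
  s6 (successors {s2, s6}): φ is false.
For instance, at s4:
  At s4: Box q is true, so not Box q is false.
    At s4: Box q requires q at every successor {s2, s4, s6}.
      At s2: q is true.
      At s4: q is true.
      At s6: q is true.
    So Box q is true at s4.
Satisfying worlds: {s0, s1, s2, s3}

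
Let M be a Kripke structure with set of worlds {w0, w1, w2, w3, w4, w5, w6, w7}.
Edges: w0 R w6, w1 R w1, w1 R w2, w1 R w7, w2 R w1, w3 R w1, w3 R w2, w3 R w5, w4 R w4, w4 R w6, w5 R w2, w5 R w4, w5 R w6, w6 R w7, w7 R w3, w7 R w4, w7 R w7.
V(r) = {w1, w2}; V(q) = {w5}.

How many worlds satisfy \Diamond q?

1

Let φ = \Diamond q. Evaluate φ at each world:
  w0 (successors {w6}): φ is false.
  w1 (successors {w1, w2, w7}): φ is false.
  w2 (successors {w1}): φ is false.
  w3 (successors {w1, w2, w5}): φ is true.
  w4 (successors {w4, w6}): φ is false.
  w5 (successors {w2, w4, w6}): φ is false.
  w6 (successors {w7}): φ is false.
  w7 (successors {w3, w4, w7}): φ is false.
For instance, at w1:
  At w1: \Diamond q requires q at some successor in {w1, w2, w7}.
    At w1: q is false.
    At w2: q is false.
    At w7: q is false.
  So \Diamond q is false at w1.
Satisfying worlds: {w3}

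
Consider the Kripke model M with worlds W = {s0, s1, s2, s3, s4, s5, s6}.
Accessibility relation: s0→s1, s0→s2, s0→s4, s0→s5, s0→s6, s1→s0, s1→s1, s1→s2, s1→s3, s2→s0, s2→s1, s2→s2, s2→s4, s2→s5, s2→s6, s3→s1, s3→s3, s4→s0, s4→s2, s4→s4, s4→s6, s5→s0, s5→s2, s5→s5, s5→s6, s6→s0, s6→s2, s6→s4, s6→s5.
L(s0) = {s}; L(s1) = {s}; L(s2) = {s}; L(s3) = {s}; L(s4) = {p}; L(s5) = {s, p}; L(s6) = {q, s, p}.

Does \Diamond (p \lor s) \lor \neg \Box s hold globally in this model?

Yes

Let φ = \Diamond (p \lor s) \lor \neg \Box s. Evaluate φ at each world:
  s0 (successors {s1, s2, s4, s5, s6}): φ is true.
  s1 (successors {s0, s1, s2, s3}): φ is true.
  s2 (successors {s0, s1, s2, s4, s5, s6}): φ is true.
  s3 (successors {s1, s3}): φ is true.
  s4 (successors {s0, s2, s4, s6}): φ is true.
  s5 (successors {s0, s2, s5, s6}): φ is true.
  s6 (successors {s0, s2, s4, s5}): φ is true.
For instance, at s5:
  At s5: \Diamond (p \lor s) is true, \neg \Box s is false, so \Diamond (p \lor s) \lor \neg \Box s is true.
    At s5: \Diamond (p \lor s) requires p \lor s at some successor in {s0, s2, s5, s6}.
      p \lor s holds at s0, so \Diamond (p \lor s) is true at s5.
    At s5: \Box s is true, so \neg \Box s is false.
      At s5: \Box s requires s at every successor {s0, s2, s5, s6}.
        At s0: s is true.
        At s2: s is true.
        At s5: s is true.
        At s6: s is true.
      So \Box s is true at s5.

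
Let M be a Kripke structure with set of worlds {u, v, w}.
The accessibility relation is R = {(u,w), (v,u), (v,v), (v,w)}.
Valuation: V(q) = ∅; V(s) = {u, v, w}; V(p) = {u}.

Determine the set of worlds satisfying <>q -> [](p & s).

Recall that []ψ holds at a world iff ψ holds at every accessible world, and <>ψ holds iff ψ holds at some accessible world.
Let φ = <>q -> [](p & s). Evaluate φ at each world:
  u (successors {w}): φ is true.
  v (successors {u, v, w}): φ is true.
  w (successors ∅): φ is true.
For instance, at v:
  At v: <>q is false, [](p & s) is false, so <>q -> [](p & s) is true.
    At v: <>q requires q at some successor in {u, v, w}.
      At u: q is false.
      At v: q is false.
      At w: q is false.
    So <>q is false at v.
    At v: [](p & s) requires p & s at every successor {u, v, w}.
      p & s fails at v, so [](p & s) is false at v.
Satisfying worlds: {u, v, w}

u, v, w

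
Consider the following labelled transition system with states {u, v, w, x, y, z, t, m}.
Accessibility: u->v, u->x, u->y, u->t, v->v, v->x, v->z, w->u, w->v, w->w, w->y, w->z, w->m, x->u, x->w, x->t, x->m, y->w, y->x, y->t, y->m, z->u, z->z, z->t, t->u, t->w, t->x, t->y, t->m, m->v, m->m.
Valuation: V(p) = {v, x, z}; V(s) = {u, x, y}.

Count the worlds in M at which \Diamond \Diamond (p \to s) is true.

8

Let φ = \Diamond \Diamond (p \to s). Evaluate φ at each world:
  u (successors {v, x, y, t}): φ is true.
  v (successors {v, x, z}): φ is true.
  w (successors {u, v, w, y, z, m}): φ is true.
  x (successors {u, w, t, m}): φ is true.
  y (successors {w, x, t, m}): φ is true.
  z (successors {u, z, t}): φ is true.
  t (successors {u, w, x, y, m}): φ is true.
  m (successors {v, m}): φ is true.
For instance, at y:
  At y: \Diamond \Diamond (p \to s) requires \Diamond (p \to s) at some successor in {w, x, t, m}.
    \Diamond (p \to s) holds at w, so \Diamond \Diamond (p \to s) is true at y.
      At w: \Diamond (p \to s) requires p \to s at some successor in {u, v, w, y, z, m}.
        p \to s holds at u, so \Diamond (p \to s) is true at w.
Satisfying worlds: {u, v, w, x, y, z, t, m}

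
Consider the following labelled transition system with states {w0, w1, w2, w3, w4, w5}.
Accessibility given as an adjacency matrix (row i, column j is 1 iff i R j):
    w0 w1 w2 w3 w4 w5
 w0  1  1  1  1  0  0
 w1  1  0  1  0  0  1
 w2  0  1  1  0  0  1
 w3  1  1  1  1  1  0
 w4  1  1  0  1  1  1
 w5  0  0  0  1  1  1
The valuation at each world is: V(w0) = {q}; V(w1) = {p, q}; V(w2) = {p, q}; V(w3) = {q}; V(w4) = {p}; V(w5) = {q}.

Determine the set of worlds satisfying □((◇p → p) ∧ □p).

none

Let φ = □((◇p → p) ∧ □p). Evaluate φ at each world:
  w0 (successors {w0, w1, w2, w3}): φ is false.
  w1 (successors {w0, w2, w5}): φ is false.
  w2 (successors {w1, w2, w5}): φ is false.
  w3 (successors {w0, w1, w2, w3, w4}): φ is false.
  w4 (successors {w0, w1, w3, w4, w5}): φ is false.
  w5 (successors {w3, w4, w5}): φ is false.
For instance, at w5:
  At w5: □((◇p → p) ∧ □p) requires (◇p → p) ∧ □p at every successor {w3, w4, w5}.
    (◇p → p) ∧ □p fails at w3, so □((◇p → p) ∧ □p) is false at w5.
      At w3: ◇p → p is false, □p is false, so (◇p → p) ∧ □p is false.
Satisfying worlds: none.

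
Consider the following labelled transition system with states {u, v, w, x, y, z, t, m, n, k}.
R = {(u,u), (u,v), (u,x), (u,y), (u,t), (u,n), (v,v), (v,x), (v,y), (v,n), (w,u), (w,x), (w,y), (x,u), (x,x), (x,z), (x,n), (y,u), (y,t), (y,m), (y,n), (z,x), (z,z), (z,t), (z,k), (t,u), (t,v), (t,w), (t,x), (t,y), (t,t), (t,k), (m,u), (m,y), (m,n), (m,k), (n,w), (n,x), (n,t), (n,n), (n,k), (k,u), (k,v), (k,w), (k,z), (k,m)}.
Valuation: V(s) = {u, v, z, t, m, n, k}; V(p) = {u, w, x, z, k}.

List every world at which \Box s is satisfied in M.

Let φ = \Box s. Evaluate φ at each world:
  u (successors {u, v, x, y, t, n}): φ is false.
  v (successors {v, x, y, n}): φ is false.
  w (successors {u, x, y}): φ is false.
  x (successors {u, x, z, n}): φ is false.
  y (successors {u, t, m, n}): φ is true.
  z (successors {x, z, t, k}): φ is false.
  t (successors {u, v, w, x, y, t, k}): φ is false.
  m (successors {u, y, n, k}): φ is false.
  n (successors {w, x, t, n, k}): φ is false.
  k (successors {u, v, w, z, m}): φ is false.
For instance, at m:
  At m: \Box s requires s at every successor {u, y, n, k}.
    s fails at y, so \Box s is false at m.
Satisfying worlds: {y}

y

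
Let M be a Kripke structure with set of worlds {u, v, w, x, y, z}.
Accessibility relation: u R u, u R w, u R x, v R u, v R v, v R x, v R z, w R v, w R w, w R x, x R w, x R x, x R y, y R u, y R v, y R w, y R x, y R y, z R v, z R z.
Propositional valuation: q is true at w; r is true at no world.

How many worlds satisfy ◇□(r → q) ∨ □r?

Recall that □ψ holds at a world iff ψ holds at every accessible world, and ◇ψ holds iff ψ holds at some accessible world.
Let φ = ◇□(r → q) ∨ □r. Evaluate φ at each world:
  u (successors {u, w, x}): φ is true.
  v (successors {u, v, x, z}): φ is true.
  w (successors {v, w, x}): φ is true.
  x (successors {w, x, y}): φ is true.
  y (successors {u, v, w, x, y}): φ is true.
  z (successors {v, z}): φ is true.
For instance, at z:
  At z: ◇□(r → q) is true, □r is false, so ◇□(r → q) ∨ □r is true.
    At z: ◇□(r → q) requires □(r → q) at some successor in {v, z}.
      □(r → q) holds at v, so ◇□(r → q) is true at z.
    At z: □r requires r at every successor {v, z}.
      r fails at v, so □r is false at z.
Satisfying worlds: {u, v, w, x, y, z}

6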